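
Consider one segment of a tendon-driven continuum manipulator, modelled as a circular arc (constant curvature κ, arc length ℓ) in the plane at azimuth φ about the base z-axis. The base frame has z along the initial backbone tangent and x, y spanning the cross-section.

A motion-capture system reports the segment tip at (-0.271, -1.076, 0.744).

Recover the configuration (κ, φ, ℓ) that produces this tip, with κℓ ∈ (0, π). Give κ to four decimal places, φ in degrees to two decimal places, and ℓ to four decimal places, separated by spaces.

ρ = √(x²+y²) = √(-0.271² + -1.076²) = 1.10960
φ = atan2(y, x) mod 360° = atan2(-1.076, -0.271) = 255.8636°
|p|² = ρ² + z² = 1.10960² + 0.744² = 1.78475
κ = 2ρ / |p|² = 2×1.10960 / 1.78475 = 1.24342
θ = 2·atan2(ρ, z) = 2·atan2(1.10960, 0.744) = 1.96027 rad
ℓ = θ/κ = 1.96027/1.24342 = 1.57651

1.2434 255.86 1.5765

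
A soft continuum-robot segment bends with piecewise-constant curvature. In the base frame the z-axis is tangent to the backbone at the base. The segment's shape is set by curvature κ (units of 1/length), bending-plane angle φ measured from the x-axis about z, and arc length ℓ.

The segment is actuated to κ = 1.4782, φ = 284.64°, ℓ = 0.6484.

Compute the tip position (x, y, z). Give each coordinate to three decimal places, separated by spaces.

θ = κ·ℓ = 1.4782 × 0.6484 = 0.95846 rad
ρ = (1 − cos θ)/κ = (1 − 0.57478)/1.4782 = 0.28766
z = sin θ / κ = 0.81831/1.4782 = 0.55359
x = ρ cos φ = 0.28766 × cos(284.64°) = 0.07271
y = ρ sin φ = 0.28766 × sin(284.64°) = -0.27832

0.073 -0.278 0.554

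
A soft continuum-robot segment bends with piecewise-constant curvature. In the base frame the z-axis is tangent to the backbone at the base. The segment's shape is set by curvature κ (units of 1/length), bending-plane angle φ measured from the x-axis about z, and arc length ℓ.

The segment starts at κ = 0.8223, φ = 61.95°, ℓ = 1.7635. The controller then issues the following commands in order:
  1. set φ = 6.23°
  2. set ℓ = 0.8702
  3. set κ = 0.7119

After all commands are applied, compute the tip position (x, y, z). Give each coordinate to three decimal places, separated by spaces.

initial: κ=0.8223, φ=61.95°, ℓ=1.7635
cmd 1: set φ=6.23° → (κ,φ,ℓ)=(0.8223,6.23°,1.7635) → tip=(1.0634,0.1161,1.2073)
cmd 2: set ℓ=0.8702 → (κ,φ,ℓ)=(0.8223,6.23°,0.8702) → tip=(0.2965,0.0324,0.7978)
cmd 3: set κ=0.7119 → (κ,φ,ℓ)=(0.7119,6.23°,0.8702) → tip=(0.2595,0.0283,0.8156)

0.259 0.028 0.816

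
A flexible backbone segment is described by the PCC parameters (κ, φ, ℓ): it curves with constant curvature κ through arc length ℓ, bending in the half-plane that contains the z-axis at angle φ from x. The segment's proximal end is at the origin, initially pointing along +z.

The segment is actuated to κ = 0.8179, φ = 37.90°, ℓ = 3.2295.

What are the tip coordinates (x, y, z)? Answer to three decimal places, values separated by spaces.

1.811 1.410 0.586

θ = κ·ℓ = 0.8179 × 3.2295 = 2.64141 rad
ρ = (1 − cos θ)/κ = (1 − -0.87749)/0.8179 = 2.29551
z = sin θ / κ = 0.47959/0.8179 = 0.58636
x = ρ cos φ = 2.29551 × cos(37.90°) = 1.81135
y = ρ sin φ = 2.29551 × sin(37.90°) = 1.41010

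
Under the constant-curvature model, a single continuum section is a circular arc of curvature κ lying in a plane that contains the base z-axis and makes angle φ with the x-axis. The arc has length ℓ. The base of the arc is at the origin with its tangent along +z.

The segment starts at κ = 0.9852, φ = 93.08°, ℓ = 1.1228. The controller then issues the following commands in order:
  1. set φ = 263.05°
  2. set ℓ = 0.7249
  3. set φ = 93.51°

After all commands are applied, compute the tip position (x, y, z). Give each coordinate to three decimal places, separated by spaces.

initial: κ=0.9852, φ=93.08°, ℓ=1.1228
cmd 1: set φ=263.05° → (κ,φ,ℓ)=(0.9852,263.05°,1.1228) → tip=(-0.0678,-0.5561,0.9074)
cmd 2: set ℓ=0.7249 → (κ,φ,ℓ)=(0.9852,263.05°,0.7249) → tip=(-0.0300,-0.2462,0.6648)
cmd 3: set φ=93.51° → (κ,φ,ℓ)=(0.9852,93.51°,0.7249) → tip=(-0.0152,0.2476,0.6648)

-0.015 0.248 0.665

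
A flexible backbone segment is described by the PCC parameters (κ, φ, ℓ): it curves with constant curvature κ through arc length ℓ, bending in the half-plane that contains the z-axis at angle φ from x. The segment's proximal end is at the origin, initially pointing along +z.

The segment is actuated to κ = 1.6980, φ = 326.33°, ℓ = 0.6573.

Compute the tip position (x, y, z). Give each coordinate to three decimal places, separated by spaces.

θ = κ·ℓ = 1.6980 × 0.6573 = 1.11610 rad
ρ = (1 − cos θ)/κ = (1 − 0.43919)/1.6980 = 0.33027
z = sin θ / κ = 0.89839/1.6980 = 0.52909
x = ρ cos φ = 0.33027 × cos(326.33°) = 0.27487
y = ρ sin φ = 0.33027 × sin(326.33°) = -0.18311

0.275 -0.183 0.529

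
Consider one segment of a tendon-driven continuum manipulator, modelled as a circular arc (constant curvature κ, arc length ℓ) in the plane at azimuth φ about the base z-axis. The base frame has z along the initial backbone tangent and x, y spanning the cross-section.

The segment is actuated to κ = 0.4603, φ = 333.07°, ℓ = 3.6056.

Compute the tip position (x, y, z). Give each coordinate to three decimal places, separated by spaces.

2.109 -1.071 2.164

θ = κ·ℓ = 0.4603 × 3.6056 = 1.65966 rad
ρ = (1 − cos θ)/κ = (1 − -0.08874)/0.4603 = 2.36529
z = sin θ / κ = 0.99605/0.4603 = 2.16392
x = ρ cos φ = 2.36529 × cos(333.07°) = 2.10880
y = ρ sin φ = 2.36529 × sin(333.07°) = -1.07125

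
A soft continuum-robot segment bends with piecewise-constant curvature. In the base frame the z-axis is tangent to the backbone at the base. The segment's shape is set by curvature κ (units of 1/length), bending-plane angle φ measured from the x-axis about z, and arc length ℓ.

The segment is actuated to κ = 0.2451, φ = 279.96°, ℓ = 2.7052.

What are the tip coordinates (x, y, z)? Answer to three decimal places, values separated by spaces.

0.150 -0.851 2.511

θ = κ·ℓ = 0.2451 × 2.7052 = 0.66304 rad
ρ = (1 − cos θ)/κ = (1 − 0.78812)/0.2451 = 0.86446
z = sin θ / κ = 0.61552/0.2451 = 2.51130
x = ρ cos φ = 0.86446 × cos(279.96°) = 0.14952
y = ρ sin φ = 0.86446 × sin(279.96°) = -0.85143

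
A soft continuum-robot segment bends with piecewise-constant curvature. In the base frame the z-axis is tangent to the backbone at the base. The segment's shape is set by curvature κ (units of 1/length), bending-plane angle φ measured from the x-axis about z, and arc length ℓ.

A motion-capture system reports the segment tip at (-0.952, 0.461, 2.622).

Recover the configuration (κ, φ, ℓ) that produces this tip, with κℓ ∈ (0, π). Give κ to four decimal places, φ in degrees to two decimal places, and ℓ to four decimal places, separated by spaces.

0.2646 154.16 2.8978

ρ = √(x²+y²) = √(-0.952² + 0.461²) = 1.05775
φ = atan2(y, x) mod 360° = atan2(0.461, -0.952) = 154.1617°
|p|² = ρ² + z² = 1.05775² + 2.622² = 7.99371
κ = 2ρ / |p|² = 2×1.05775 / 7.99371 = 0.26464
θ = 2·atan2(ρ, z) = 2·atan2(1.05775, 2.622) = 0.76689 rad
ℓ = θ/κ = 0.76689/0.26464 = 2.89780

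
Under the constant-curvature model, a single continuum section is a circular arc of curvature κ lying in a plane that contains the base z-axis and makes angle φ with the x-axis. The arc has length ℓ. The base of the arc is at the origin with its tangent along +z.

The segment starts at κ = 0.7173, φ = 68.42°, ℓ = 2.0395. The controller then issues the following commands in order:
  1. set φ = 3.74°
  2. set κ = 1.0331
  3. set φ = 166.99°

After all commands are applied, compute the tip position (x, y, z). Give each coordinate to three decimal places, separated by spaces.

initial: κ=0.7173, φ=68.42°, ℓ=2.0395
cmd 1: set φ=3.74° → (κ,φ,ℓ)=(0.7173,3.74°,2.0395) → tip=(1.2414,0.0811,1.3860)
cmd 2: set κ=1.0331 → (κ,φ,ℓ)=(1.0331,3.74°,2.0395) → tip=(1.4594,0.0954,0.8321)
cmd 3: set φ=166.99° → (κ,φ,ℓ)=(1.0331,166.99°,2.0395) → tip=(-1.4249,0.3292,0.8321)

-1.425 0.329 0.832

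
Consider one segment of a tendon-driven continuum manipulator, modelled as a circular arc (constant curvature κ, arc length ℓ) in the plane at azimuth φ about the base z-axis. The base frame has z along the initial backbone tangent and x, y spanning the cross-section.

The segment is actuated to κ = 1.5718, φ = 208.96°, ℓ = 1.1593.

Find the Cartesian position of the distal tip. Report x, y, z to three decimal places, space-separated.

θ = κ·ℓ = 1.5718 × 1.1593 = 1.82219 rad
ρ = (1 − cos θ)/κ = (1 − -0.24875)/1.5718 = 0.79447
z = sin θ / κ = 0.96857/1.5718 = 0.61622
x = ρ cos φ = 0.79447 × cos(208.96°) = -0.69513
y = ρ sin φ = 0.79447 × sin(208.96°) = -0.38468

-0.695 -0.385 0.616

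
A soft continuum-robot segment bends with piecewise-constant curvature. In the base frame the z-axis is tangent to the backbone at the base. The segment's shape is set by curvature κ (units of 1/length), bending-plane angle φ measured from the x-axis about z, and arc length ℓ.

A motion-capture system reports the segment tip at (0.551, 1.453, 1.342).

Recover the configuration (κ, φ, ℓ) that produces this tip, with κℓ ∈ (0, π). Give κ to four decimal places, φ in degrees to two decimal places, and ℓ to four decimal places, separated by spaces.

0.7372 69.23 2.3289

ρ = √(x²+y²) = √(0.551² + 1.453²) = 1.55397
φ = atan2(y, x) mod 360° = atan2(1.453, 0.551) = 69.2325°
|p|² = ρ² + z² = 1.55397² + 1.342² = 4.21577
κ = 2ρ / |p|² = 2×1.55397 / 4.21577 = 0.73721
θ = 2·atan2(ρ, z) = 2·atan2(1.55397, 1.342) = 1.71692 rad
ℓ = θ/κ = 1.71692/0.73721 = 2.32893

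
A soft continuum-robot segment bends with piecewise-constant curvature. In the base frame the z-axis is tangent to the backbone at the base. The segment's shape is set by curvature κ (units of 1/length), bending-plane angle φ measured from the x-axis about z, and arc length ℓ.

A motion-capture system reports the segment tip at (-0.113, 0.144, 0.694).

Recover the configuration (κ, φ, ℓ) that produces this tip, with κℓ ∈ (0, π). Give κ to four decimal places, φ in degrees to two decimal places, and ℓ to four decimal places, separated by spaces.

ρ = √(x²+y²) = √(-0.113² + 0.144²) = 0.18304
φ = atan2(y, x) mod 360° = atan2(0.144, -0.113) = 128.1221°
|p|² = ρ² + z² = 0.18304² + 0.694² = 0.51514
κ = 2ρ / |p|² = 2×0.18304 / 0.51514 = 0.71065
θ = 2·atan2(ρ, z) = 2·atan2(0.18304, 0.694) = 0.51576 rad
ℓ = θ/κ = 0.51576/0.71065 = 0.72575

0.7107 128.12 0.7258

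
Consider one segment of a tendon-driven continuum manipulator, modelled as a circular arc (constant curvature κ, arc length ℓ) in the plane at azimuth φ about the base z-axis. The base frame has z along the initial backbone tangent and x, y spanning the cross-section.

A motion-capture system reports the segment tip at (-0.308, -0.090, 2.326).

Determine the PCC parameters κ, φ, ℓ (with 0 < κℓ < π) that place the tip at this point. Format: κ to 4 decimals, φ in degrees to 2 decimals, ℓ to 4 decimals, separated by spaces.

ρ = √(x²+y²) = √(-0.308² + -0.090²) = 0.32088
φ = atan2(y, x) mod 360° = atan2(-0.090, -0.308) = 196.2888°
|p|² = ρ² + z² = 0.32088² + 2.326² = 5.51324
κ = 2ρ / |p|² = 2×0.32088 / 5.51324 = 0.11640
θ = 2·atan2(ρ, z) = 2·atan2(0.32088, 2.326) = 0.27418 rad
ℓ = θ/κ = 0.27418/0.11640 = 2.35540

0.1164 196.29 2.3554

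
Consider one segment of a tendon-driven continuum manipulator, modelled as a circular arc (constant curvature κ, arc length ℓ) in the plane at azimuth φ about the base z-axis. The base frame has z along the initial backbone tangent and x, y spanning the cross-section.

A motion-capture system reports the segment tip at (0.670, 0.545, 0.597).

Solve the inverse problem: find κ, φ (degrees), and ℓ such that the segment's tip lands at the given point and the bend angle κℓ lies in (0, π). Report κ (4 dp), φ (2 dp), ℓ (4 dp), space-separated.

ρ = √(x²+y²) = √(0.670² + 0.545²) = 0.86367
φ = atan2(y, x) mod 360° = atan2(0.545, 0.670) = 39.1260°
|p|² = ρ² + z² = 0.86367² + 0.597² = 1.10233
κ = 2ρ / |p|² = 2×0.86367 / 1.10233 = 1.56698
θ = 2·atan2(ρ, z) = 2·atan2(0.86367, 0.597) = 1.93195 rad
ℓ = θ/κ = 1.93195/1.56698 = 1.23291

1.5670 39.13 1.2329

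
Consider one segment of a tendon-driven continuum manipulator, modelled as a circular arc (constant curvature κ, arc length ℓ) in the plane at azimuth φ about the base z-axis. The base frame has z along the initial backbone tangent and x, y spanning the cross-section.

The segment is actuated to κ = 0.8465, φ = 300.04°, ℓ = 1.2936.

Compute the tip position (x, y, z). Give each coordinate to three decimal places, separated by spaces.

0.321 -0.554 1.050

θ = κ·ℓ = 0.8465 × 1.2936 = 1.09503 rad
ρ = (1 − cos θ)/κ = (1 − 0.45802)/0.8465 = 0.64026
z = sin θ / κ = 0.88894/0.8465 = 1.05014
x = ρ cos φ = 0.64026 × cos(300.04°) = 0.32052
y = ρ sin φ = 0.64026 × sin(300.04°) = -0.55426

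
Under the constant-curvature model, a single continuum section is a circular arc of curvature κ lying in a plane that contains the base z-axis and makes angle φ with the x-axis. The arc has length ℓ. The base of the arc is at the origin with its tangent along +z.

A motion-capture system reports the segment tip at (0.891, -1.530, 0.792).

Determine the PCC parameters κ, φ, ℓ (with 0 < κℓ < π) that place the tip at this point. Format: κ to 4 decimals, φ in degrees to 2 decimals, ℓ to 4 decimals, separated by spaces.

0.9413 300.21 2.4439

ρ = √(x²+y²) = √(0.891² + -1.530²) = 1.77053
φ = atan2(y, x) mod 360° = atan2(-1.530, 0.891) = 300.2145°
|p|² = ρ² + z² = 1.77053² + 0.792² = 3.76205
κ = 2ρ / |p|² = 2×1.77053 / 3.76205 = 0.94126
θ = 2·atan2(ρ, z) = 2·atan2(1.77053, 0.792) = 2.30034 rad
ℓ = θ/κ = 2.30034/0.94126 = 2.44390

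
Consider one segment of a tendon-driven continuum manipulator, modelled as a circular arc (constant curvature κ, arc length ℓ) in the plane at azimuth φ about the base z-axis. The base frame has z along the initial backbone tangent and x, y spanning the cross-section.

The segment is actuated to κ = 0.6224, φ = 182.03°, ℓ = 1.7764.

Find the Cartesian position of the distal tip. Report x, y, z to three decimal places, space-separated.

-0.885 -0.031 1.436

θ = κ·ℓ = 0.6224 × 1.7764 = 1.10563 rad
ρ = (1 − cos θ)/κ = (1 − 0.44857)/0.6224 = 0.88597
z = sin θ / κ = 0.89375/0.6224 = 1.43597
x = ρ cos φ = 0.88597 × cos(182.03°) = -0.88542
y = ρ sin φ = 0.88597 × sin(182.03°) = -0.03138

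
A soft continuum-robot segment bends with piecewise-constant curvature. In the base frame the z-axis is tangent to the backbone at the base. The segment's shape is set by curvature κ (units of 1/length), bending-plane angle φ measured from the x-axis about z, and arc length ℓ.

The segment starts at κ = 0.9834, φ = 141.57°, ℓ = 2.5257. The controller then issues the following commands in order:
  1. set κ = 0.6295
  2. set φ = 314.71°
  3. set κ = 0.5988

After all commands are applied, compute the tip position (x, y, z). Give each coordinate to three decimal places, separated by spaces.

1.106 -1.118 1.667

initial: κ=0.9834, φ=141.57°, ℓ=2.5257
cmd 1: set κ=0.6295 → (κ,φ,ℓ)=(0.6295,141.57°,2.5257) → tip=(-1.2682,1.0063,1.5883)
cmd 2: set φ=314.71° → (κ,φ,ℓ)=(0.6295,314.71°,2.5257) → tip=(1.1390,-1.1506,1.5883)
cmd 3: set κ=0.5988 → (κ,φ,ℓ)=(0.5988,314.71°,2.5257) → tip=(1.1063,-1.1176,1.6672)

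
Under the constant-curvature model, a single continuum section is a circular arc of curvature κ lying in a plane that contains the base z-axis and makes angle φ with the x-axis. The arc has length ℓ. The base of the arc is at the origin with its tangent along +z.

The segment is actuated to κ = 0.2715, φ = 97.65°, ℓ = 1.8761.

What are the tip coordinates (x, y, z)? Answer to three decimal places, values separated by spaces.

-0.062 0.463 1.796

θ = κ·ℓ = 0.2715 × 1.8761 = 0.50936 rad
ρ = (1 − cos θ)/κ = (1 − 0.87306)/0.2715 = 0.46756
z = sin θ / κ = 0.48762/0.2715 = 1.79602
x = ρ cos φ = 0.46756 × cos(97.65°) = -0.06224
y = ρ sin φ = 0.46756 × sin(97.65°) = 0.46340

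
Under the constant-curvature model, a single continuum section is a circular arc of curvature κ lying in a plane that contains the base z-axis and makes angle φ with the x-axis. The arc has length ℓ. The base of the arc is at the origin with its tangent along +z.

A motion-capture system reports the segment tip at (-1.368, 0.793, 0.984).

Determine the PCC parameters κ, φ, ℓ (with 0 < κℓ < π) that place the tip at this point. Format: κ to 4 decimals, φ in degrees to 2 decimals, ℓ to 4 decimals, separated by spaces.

0.9118 149.90 2.2246

ρ = √(x²+y²) = √(-1.368² + 0.793²) = 1.58123
φ = atan2(y, x) mod 360° = atan2(0.793, -1.368) = 149.9001°
|p|² = ρ² + z² = 1.58123² + 0.984² = 3.46853
κ = 2ρ / |p|² = 2×1.58123 / 3.46853 = 0.91176
θ = 2·atan2(ρ, z) = 2·atan2(1.58123, 0.984) = 2.02828 rad
ℓ = θ/κ = 2.02828/0.91176 = 2.22459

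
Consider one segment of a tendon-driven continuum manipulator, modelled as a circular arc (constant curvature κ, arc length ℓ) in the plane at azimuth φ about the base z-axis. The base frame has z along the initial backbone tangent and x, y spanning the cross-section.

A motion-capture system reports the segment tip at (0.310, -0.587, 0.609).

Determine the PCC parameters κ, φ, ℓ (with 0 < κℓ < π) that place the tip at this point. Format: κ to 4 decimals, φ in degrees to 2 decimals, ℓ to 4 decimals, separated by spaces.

ρ = √(x²+y²) = √(0.310² + -0.587²) = 0.66383
φ = atan2(y, x) mod 360° = atan2(-0.587, 0.310) = 297.8389°
|p|² = ρ² + z² = 0.66383² + 0.609² = 0.81155
κ = 2ρ / |p|² = 2×0.66383 / 0.81155 = 1.63595
θ = 2·atan2(ρ, z) = 2·atan2(0.66383, 0.609) = 1.65690 rad
ℓ = θ/κ = 1.65690/1.63595 = 1.01280

1.6360 297.84 1.0128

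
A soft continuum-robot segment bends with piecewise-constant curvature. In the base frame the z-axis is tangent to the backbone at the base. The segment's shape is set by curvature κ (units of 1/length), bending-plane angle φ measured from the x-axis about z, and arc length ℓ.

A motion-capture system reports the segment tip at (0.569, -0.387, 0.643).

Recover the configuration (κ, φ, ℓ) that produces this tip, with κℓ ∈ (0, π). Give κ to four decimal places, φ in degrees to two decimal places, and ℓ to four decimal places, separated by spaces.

ρ = √(x²+y²) = √(0.569² + -0.387²) = 0.68814
φ = atan2(y, x) mod 360° = atan2(-0.387, 0.569) = 325.7788°
|p|² = ρ² + z² = 0.68814² + 0.643² = 0.88698
κ = 2ρ / |p|² = 2×0.68814 / 0.88698 = 1.55164
θ = 2·atan2(ρ, z) = 2·atan2(0.68814, 0.643) = 1.63858 rad
ℓ = θ/κ = 1.63858/1.55164 = 1.05604

1.5516 325.78 1.0560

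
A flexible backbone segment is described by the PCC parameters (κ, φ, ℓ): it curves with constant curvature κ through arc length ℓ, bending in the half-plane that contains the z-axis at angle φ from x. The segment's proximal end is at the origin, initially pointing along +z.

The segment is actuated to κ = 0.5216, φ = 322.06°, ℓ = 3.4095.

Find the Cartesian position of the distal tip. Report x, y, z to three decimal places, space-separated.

1.824 -1.422 1.876

θ = κ·ℓ = 0.5216 × 3.4095 = 1.77840 rad
ρ = (1 − cos θ)/κ = (1 − -0.20611)/0.5216 = 2.31233
z = sin θ / κ = 0.97853/0.5216 = 1.87601
x = ρ cos φ = 2.31233 × cos(322.06°) = 1.82363
y = ρ sin φ = 2.31233 × sin(322.06°) = -1.42170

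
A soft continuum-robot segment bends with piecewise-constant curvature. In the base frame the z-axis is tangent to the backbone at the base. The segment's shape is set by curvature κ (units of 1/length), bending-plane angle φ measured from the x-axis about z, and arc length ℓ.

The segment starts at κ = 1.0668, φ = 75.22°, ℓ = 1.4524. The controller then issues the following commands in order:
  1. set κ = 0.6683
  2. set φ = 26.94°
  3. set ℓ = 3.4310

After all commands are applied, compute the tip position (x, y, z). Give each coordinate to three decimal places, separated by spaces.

2.216 1.126 1.123

initial: κ=1.0668, φ=75.22°, ℓ=1.4524
cmd 1: set κ=0.6683 → (κ,φ,ℓ)=(0.6683,75.22°,1.4524) → tip=(0.1661,0.6297,1.2348)
cmd 2: set φ=26.94° → (κ,φ,ℓ)=(0.6683,26.94°,1.4524) → tip=(0.5806,0.2951,1.2348)
cmd 3: set ℓ=3.4310 → (κ,φ,ℓ)=(0.6683,26.94°,3.4310) → tip=(2.2157,1.1260,1.1228)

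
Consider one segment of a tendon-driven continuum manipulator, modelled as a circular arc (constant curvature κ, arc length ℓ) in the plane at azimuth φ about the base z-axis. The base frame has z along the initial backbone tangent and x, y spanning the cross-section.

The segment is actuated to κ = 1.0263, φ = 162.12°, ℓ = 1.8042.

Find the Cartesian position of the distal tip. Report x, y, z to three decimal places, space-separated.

-1.184 0.382 0.936

θ = κ·ℓ = 1.0263 × 1.8042 = 1.85165 rad
ρ = (1 − cos θ)/κ = (1 − -0.27718)/1.0263 = 1.24445
z = sin θ / κ = 0.96082/1.0263 = 0.93620
x = ρ cos φ = 1.24445 × cos(162.12°) = -1.18434
y = ρ sin φ = 1.24445 × sin(162.12°) = 0.38208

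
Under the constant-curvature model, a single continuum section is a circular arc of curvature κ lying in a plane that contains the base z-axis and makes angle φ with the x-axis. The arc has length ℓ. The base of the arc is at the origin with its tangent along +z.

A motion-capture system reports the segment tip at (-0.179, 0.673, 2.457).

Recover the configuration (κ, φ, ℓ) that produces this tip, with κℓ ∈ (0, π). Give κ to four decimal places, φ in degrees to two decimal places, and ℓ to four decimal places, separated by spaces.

0.2136 104.89 2.5865

ρ = √(x²+y²) = √(-0.179² + 0.673²) = 0.69640
φ = atan2(y, x) mod 360° = atan2(0.673, -0.179) = 104.8943°
|p|² = ρ² + z² = 0.69640² + 2.457² = 6.52182
κ = 2ρ / |p|² = 2×0.69640 / 6.52182 = 0.21356
θ = 2·atan2(ρ, z) = 2·atan2(0.69640, 2.457) = 0.55238 rad
ℓ = θ/κ = 0.55238/0.21356 = 2.58654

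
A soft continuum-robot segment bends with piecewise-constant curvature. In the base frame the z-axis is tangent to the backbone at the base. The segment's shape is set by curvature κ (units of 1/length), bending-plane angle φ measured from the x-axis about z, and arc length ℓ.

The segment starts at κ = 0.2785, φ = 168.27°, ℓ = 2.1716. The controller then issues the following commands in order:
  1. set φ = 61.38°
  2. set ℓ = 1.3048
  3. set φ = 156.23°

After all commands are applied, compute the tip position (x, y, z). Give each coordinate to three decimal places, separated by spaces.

-0.215 0.095 1.276

initial: κ=0.2785, φ=168.27°, ℓ=2.1716
cmd 1: set φ=61.38° → (κ,φ,ℓ)=(0.2785,61.38°,2.1716) → tip=(0.3051,0.5591,2.0416)
cmd 2: set ℓ=1.3048 → (κ,φ,ℓ)=(0.2785,61.38°,1.3048) → tip=(0.1123,0.2058,1.2763)
cmd 3: set φ=156.23° → (κ,φ,ℓ)=(0.2785,156.23°,1.3048) → tip=(-0.2146,0.0945,1.2763)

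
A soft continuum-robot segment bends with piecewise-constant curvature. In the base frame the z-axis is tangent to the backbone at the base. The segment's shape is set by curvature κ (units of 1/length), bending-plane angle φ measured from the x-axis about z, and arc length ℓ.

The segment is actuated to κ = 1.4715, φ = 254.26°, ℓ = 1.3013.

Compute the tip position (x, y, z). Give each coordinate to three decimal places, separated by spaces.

-0.247 -0.875 0.640

θ = κ·ℓ = 1.4715 × 1.3013 = 1.91486 rad
ρ = (1 − cos θ)/κ = (1 − -0.33732)/1.4715 = 0.90881
z = sin θ / κ = 0.94139/1.4715 = 0.63975
x = ρ cos φ = 0.90881 × cos(254.26°) = -0.24654
y = ρ sin φ = 0.90881 × sin(254.26°) = -0.87473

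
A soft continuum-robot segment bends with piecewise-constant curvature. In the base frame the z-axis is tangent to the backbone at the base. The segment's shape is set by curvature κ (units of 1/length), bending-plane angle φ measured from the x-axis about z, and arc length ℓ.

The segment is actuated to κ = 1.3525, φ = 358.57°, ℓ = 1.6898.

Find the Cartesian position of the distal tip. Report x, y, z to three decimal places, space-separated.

θ = κ·ℓ = 1.3525 × 1.6898 = 2.28545 rad
ρ = (1 − cos θ)/κ = (1 − -0.65536)/1.3525 = 1.22393
z = sin θ / κ = 0.75532/1.3525 = 0.55846
x = ρ cos φ = 1.22393 × cos(358.57°) = 1.22354
y = ρ sin φ = 1.22393 × sin(358.57°) = -0.03054

1.224 -0.031 0.558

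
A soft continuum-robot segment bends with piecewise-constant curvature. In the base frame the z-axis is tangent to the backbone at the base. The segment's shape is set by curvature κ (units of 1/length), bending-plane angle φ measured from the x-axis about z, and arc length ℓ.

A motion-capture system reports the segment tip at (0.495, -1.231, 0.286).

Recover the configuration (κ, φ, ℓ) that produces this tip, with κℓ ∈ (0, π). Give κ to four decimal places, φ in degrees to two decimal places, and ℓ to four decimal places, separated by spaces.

1.4405 291.91 1.8862

ρ = √(x²+y²) = √(0.495² + -1.231²) = 1.32680
φ = atan2(y, x) mod 360° = atan2(-1.231, 0.495) = 291.9057°
|p|² = ρ² + z² = 1.32680² + 0.286² = 1.84218
κ = 2ρ / |p|² = 2×1.32680 / 1.84218 = 1.44046
θ = 2·atan2(ρ, z) = 2·atan2(1.32680, 0.286) = 2.71698 rad
ℓ = θ/κ = 2.71698/1.44046 = 1.88619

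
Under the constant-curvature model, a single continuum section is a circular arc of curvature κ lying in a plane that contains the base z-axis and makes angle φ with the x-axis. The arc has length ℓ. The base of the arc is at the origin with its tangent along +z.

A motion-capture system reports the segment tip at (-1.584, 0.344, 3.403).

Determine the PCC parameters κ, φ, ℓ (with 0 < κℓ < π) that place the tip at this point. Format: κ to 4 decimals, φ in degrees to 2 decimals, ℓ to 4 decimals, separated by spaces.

0.2282 167.75 3.8964

ρ = √(x²+y²) = √(-1.584² + 0.344²) = 1.62092
φ = atan2(y, x) mod 360° = atan2(0.344, -1.584) = 167.7472°
|p|² = ρ² + z² = 1.62092² + 3.403² = 14.20780
κ = 2ρ / |p|² = 2×1.62092 / 14.20780 = 0.22817
θ = 2·atan2(ρ, z) = 2·atan2(1.62092, 3.403) = 0.88905 rad
ℓ = θ/κ = 0.88905/0.22817 = 3.89639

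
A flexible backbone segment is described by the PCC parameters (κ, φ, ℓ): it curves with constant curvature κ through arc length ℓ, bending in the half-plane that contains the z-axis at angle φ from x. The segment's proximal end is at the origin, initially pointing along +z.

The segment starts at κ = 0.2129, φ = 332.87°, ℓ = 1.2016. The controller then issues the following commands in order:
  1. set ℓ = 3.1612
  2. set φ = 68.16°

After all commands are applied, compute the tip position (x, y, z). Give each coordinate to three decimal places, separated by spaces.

initial: κ=0.2129, φ=332.87°, ℓ=1.2016
cmd 1: set ℓ=3.1612 → (κ,φ,ℓ)=(0.2129,332.87°,3.1612) → tip=(0.9115,-0.4671,2.9279)
cmd 2: set φ=68.16° → (κ,φ,ℓ)=(0.2129,68.16°,3.1612) → tip=(0.3810,0.9507,2.9279)

0.381 0.951 2.928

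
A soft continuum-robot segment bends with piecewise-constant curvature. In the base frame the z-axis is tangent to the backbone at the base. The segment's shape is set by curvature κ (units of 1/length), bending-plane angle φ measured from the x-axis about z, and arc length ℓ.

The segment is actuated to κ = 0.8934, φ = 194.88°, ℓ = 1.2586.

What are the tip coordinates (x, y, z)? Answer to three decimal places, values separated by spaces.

-0.615 -0.163 1.010

θ = κ·ℓ = 0.8934 × 1.2586 = 1.12443 rad
ρ = (1 − cos θ)/κ = (1 − 0.43169)/0.8934 = 0.63612
z = sin θ / κ = 0.90202/0.8934 = 1.00965
x = ρ cos φ = 0.63612 × cos(194.88°) = -0.61479
y = ρ sin φ = 0.63612 × sin(194.88°) = -0.16335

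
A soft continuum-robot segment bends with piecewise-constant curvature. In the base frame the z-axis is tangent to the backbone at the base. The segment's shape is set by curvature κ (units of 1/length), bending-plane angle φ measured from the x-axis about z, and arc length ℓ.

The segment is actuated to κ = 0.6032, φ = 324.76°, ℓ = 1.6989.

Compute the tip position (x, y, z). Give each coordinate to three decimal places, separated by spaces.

θ = κ·ℓ = 0.6032 × 1.6989 = 1.02478 rad
ρ = (1 − cos θ)/κ = (1 − 0.51929)/0.6032 = 0.79693
z = sin θ / κ = 0.85460/0.6032 = 1.41677
x = ρ cos φ = 0.79693 × cos(324.76°) = 0.65089
y = ρ sin φ = 0.79693 × sin(324.76°) = -0.45983

0.651 -0.460 1.417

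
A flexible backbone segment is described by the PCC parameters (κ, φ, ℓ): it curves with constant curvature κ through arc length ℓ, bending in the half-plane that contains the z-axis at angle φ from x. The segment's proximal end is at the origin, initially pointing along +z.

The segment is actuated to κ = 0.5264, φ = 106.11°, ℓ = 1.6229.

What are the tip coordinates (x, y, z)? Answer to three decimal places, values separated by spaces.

-0.181 0.626 1.433

θ = κ·ℓ = 0.5264 × 1.6229 = 0.85429 rad
ρ = (1 − cos θ)/κ = (1 − 0.65675)/0.5264 = 0.65207
z = sin θ / κ = 0.75411/0.5264 = 1.43258
x = ρ cos φ = 0.65207 × cos(106.11°) = -0.18094
y = ρ sin φ = 0.65207 × sin(106.11°) = 0.62646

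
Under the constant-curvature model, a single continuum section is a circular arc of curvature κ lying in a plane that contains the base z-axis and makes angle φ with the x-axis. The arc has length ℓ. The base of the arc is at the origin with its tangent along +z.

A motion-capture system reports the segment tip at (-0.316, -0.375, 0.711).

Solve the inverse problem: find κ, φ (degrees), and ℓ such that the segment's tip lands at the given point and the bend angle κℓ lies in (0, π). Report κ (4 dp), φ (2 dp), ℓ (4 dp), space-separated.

1.3147 229.88 0.9185

ρ = √(x²+y²) = √(-0.316² + -0.375²) = 0.49039
φ = atan2(y, x) mod 360° = atan2(-0.375, -0.316) = 229.8803°
|p|² = ρ² + z² = 0.49039² + 0.711² = 0.74600
κ = 2ρ / |p|² = 2×0.49039 / 0.74600 = 1.31471
θ = 2·atan2(ρ, z) = 2·atan2(0.49039, 0.711) = 1.20758 rad
ℓ = θ/κ = 1.20758/1.31471 = 0.91852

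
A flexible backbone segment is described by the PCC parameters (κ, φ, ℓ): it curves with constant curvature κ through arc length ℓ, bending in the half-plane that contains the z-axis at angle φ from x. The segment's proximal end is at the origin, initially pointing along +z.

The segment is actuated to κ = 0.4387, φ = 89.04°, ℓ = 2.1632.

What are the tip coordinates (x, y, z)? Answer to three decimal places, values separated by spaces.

0.016 0.952 1.853

θ = κ·ℓ = 0.4387 × 2.1632 = 0.94900 rad
ρ = (1 − cos θ)/κ = (1 − 0.58250)/0.4387 = 0.95168
z = sin θ / κ = 0.81283/0.4387 = 1.85282
x = ρ cos φ = 0.95168 × cos(89.04°) = 0.01594
y = ρ sin φ = 0.95168 × sin(89.04°) = 0.95154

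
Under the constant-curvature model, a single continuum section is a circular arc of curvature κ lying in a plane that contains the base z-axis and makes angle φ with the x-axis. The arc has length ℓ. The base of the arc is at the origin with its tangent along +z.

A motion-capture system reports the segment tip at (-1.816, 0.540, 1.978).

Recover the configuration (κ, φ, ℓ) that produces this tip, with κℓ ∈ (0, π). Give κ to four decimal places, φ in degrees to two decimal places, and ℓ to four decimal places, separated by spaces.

0.5051 163.44 3.0246

ρ = √(x²+y²) = √(-1.816² + 0.540²) = 1.89459
φ = atan2(y, x) mod 360° = atan2(0.540, -1.816) = 163.4398°
|p|² = ρ² + z² = 1.89459² + 1.978² = 7.50194
κ = 2ρ / |p|² = 2×1.89459 / 7.50194 = 0.50509
θ = 2·atan2(ρ, z) = 2·atan2(1.89459, 1.978) = 1.52772 rad
ℓ = θ/κ = 1.52772/0.50509 = 3.02464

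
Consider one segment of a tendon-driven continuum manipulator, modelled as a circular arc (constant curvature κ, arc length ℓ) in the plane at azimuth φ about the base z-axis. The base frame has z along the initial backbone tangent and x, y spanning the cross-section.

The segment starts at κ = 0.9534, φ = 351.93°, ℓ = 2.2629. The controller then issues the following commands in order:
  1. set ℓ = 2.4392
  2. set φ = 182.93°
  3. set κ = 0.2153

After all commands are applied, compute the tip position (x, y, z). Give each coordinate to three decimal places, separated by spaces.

initial: κ=0.9534, φ=351.93°, ℓ=2.2629
cmd 1: set ℓ=2.4392 → (κ,φ,ℓ)=(0.9534,351.93°,2.4392) → tip=(1.7500,-0.2481,0.7641)
cmd 2: set φ=182.93° → (κ,φ,ℓ)=(0.9534,182.93°,2.4392) → tip=(-1.7652,-0.0903,0.7641)
cmd 3: set κ=0.2153 → (κ,φ,ℓ)=(0.2153,182.93°,2.4392) → tip=(-0.6251,-0.0320,2.3286)

-0.625 -0.032 2.329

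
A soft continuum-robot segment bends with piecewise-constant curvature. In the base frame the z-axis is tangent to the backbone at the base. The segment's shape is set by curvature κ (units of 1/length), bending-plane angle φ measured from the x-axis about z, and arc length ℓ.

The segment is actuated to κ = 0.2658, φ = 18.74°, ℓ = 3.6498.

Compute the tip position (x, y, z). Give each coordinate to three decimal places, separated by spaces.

θ = κ·ℓ = 0.2658 × 3.6498 = 0.97012 rad
ρ = (1 − cos θ)/κ = (1 − 0.56520)/0.2658 = 1.63580
z = sin θ / κ = 0.82495/0.2658 = 3.10366
x = ρ cos φ = 1.63580 × cos(18.74°) = 1.54908
y = ρ sin φ = 1.63580 × sin(18.74°) = 0.52554

1.549 0.526 3.104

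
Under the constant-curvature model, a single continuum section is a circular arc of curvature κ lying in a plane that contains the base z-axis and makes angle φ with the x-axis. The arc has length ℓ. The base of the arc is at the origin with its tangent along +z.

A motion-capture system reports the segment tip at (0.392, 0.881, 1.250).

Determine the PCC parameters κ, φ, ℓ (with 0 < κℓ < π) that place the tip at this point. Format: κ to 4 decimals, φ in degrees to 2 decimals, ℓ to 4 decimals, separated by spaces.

ρ = √(x²+y²) = √(0.392² + 0.881²) = 0.96427
φ = atan2(y, x) mod 360° = atan2(0.881, 0.392) = 66.0134°
|p|² = ρ² + z² = 0.96427² + 1.250² = 2.49233
κ = 2ρ / |p|² = 2×0.96427 / 2.49233 = 0.77380
θ = 2·atan2(ρ, z) = 2·atan2(0.96427, 1.250) = 1.31414 rad
ℓ = θ/κ = 1.31414/0.77380 = 1.69830

0.7738 66.01 1.6983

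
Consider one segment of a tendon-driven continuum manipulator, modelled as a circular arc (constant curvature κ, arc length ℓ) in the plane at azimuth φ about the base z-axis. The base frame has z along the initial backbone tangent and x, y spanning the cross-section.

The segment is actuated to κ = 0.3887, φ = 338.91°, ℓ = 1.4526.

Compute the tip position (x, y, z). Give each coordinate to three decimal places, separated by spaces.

θ = κ·ℓ = 0.3887 × 1.4526 = 0.56463 rad
ρ = (1 − cos θ)/κ = (1 − 0.84479)/0.3887 = 0.39931
z = sin θ / κ = 0.53510/0.3887 = 1.37664
x = ρ cos φ = 0.39931 × cos(338.91°) = 0.37256
y = ρ sin φ = 0.39931 × sin(338.91°) = -0.14368

0.373 -0.144 1.377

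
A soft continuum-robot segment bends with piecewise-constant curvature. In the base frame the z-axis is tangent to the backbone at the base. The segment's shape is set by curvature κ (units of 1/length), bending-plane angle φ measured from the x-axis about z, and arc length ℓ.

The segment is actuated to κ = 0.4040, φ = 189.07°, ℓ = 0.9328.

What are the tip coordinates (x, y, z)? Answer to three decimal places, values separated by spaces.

-0.172 -0.027 0.911

θ = κ·ℓ = 0.4040 × 0.9328 = 0.37685 rad
ρ = (1 − cos θ)/κ = (1 − 0.92983)/0.4040 = 0.17369
z = sin θ / κ = 0.36799/0.4040 = 0.91088
x = ρ cos φ = 0.17369 × cos(189.07°) = -0.17152
y = ρ sin φ = 0.17369 × sin(189.07°) = -0.02738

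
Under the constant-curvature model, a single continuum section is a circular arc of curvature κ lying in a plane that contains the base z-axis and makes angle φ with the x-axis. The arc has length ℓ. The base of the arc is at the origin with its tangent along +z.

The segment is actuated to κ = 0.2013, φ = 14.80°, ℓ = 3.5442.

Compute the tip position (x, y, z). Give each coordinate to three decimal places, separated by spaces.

θ = κ·ℓ = 0.2013 × 3.5442 = 0.71345 rad
ρ = (1 − cos θ)/κ = (1 − 0.75611)/0.2013 = 1.21157
z = sin θ / κ = 0.65444/0.2013 = 3.25109
x = ρ cos φ = 1.21157 × cos(14.80°) = 1.17138
y = ρ sin φ = 1.21157 × sin(14.80°) = 0.30949

1.171 0.309 3.251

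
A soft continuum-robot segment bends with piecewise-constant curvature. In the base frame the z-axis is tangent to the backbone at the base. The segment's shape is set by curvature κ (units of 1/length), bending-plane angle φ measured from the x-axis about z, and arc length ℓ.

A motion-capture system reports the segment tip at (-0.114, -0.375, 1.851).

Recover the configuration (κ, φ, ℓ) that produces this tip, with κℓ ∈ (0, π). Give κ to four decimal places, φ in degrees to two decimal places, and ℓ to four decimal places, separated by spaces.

0.2190 253.09 1.9058

ρ = √(x²+y²) = √(-0.114² + -0.375²) = 0.39195
φ = atan2(y, x) mod 360° = atan2(-0.375, -0.114) = 253.0907°
|p|² = ρ² + z² = 0.39195² + 1.851² = 3.57982
κ = 2ρ / |p|² = 2×0.39195 / 3.57982 = 0.21897
θ = 2·atan2(ρ, z) = 2·atan2(0.39195, 1.851) = 0.41733 rad
ℓ = θ/κ = 0.41733/0.21897 = 1.90584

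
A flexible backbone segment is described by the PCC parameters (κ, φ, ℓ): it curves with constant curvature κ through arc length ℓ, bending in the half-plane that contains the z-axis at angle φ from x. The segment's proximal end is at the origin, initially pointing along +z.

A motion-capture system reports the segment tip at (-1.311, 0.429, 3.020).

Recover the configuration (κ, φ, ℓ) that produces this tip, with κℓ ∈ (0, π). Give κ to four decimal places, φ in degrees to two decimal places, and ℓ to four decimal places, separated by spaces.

0.2503 161.88 3.4239

ρ = √(x²+y²) = √(-1.311² + 0.429²) = 1.37941
φ = atan2(y, x) mod 360° = atan2(0.429, -1.311) = 161.8803°
|p|² = ρ² + z² = 1.37941² + 3.020² = 11.02316
κ = 2ρ / |p|² = 2×1.37941 / 11.02316 = 0.25027
θ = 2·atan2(ρ, z) = 2·atan2(1.37941, 3.020) = 0.85692 rad
ℓ = θ/κ = 0.85692/0.25027 = 3.42392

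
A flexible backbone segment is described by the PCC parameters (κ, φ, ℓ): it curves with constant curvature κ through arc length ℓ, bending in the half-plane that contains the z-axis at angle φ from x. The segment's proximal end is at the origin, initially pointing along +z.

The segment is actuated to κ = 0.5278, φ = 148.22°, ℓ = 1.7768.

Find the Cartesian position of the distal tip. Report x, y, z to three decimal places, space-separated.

-0.658 0.408 1.528

θ = κ·ℓ = 0.5278 × 1.7768 = 0.93780 rad
ρ = (1 − cos θ)/κ = (1 − 0.59157)/0.5278 = 0.77384
z = sin θ / κ = 0.80626/0.5278 = 1.52758
x = ρ cos φ = 0.77384 × cos(148.22°) = -0.65782
y = ρ sin φ = 0.77384 × sin(148.22°) = 0.40755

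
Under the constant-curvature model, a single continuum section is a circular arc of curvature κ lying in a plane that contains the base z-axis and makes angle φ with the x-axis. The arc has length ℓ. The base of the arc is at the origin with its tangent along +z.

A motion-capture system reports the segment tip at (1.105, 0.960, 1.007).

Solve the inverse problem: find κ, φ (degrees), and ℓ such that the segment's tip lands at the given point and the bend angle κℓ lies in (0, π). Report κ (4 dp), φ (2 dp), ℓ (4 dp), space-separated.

ρ = √(x²+y²) = √(1.105² + 0.960²) = 1.46377
φ = atan2(y, x) mod 360° = atan2(0.960, 1.105) = 40.9834°
|p|² = ρ² + z² = 1.46377² + 1.007² = 3.15667
κ = 2ρ / |p|² = 2×1.46377 / 3.15667 = 0.92741
θ = 2·atan2(ρ, z) = 2·atan2(1.46377, 1.007) = 1.93641 rad
ℓ = θ/κ = 1.93641/0.92741 = 2.08797

0.9274 40.98 2.0880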